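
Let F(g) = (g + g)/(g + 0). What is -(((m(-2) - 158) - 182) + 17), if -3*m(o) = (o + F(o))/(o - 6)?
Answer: 323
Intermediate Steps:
F(g) = 2 (F(g) = (2*g)/g = 2)
m(o) = -(2 + o)/(3*(-6 + o)) (m(o) = -(o + 2)/(3*(o - 6)) = -(2 + o)/(3*(-6 + o)))
-(((m(-2) - 158) - 182) + 17) = -((((-2 - 1*(-2))/(3*(-6 - 2)) - 158) - 182) + 17) = -((((⅓)*(-2 + 2)/(-8) - 158) - 182) + 17) = -((((⅓)*(-⅛)*0 - 158) - 182) + 17) = -(((0 - 158) - 182) + 17) = -((-158 - 182) + 17) = -(-340 + 17) = -1*(-323) = 323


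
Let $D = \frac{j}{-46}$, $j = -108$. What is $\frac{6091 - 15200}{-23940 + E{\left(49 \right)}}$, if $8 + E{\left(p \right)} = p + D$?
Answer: $\frac{209507}{549623} \approx 0.38118$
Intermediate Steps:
$D = \frac{54}{23}$ ($D = - \frac{108}{-46} = \left(-108\right) \left(- \frac{1}{46}\right) = \frac{54}{23} \approx 2.3478$)
$E{\left(p \right)} = - \frac{130}{23} + p$ ($E{\left(p \right)} = -8 + \left(p + \frac{54}{23}\right) = -8 + \left(\frac{54}{23} + p\right) = - \frac{130}{23} + p$)
$\frac{6091 - 15200}{-23940 + E{\left(49 \right)}} = \frac{6091 - 15200}{-23940 + \left(- \frac{130}{23} + 49\right)} = - \frac{9109}{-23940 + \frac{997}{23}} = - \frac{9109}{- \frac{549623}{23}} = \left(-9109\right) \left(- \frac{23}{549623}\right) = \frac{209507}{549623}$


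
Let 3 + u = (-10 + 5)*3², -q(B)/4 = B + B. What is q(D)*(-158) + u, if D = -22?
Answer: -27856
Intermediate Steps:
q(B) = -8*B (q(B) = -4*(B + B) = -8*B)
u = -48 (u = -3 + (-10 + 5)*3² = -3 - 5*9 = -3 - 45 = -48)
q(D)*(-158) + u = -8*(-22)*(-158) - 48 = 176*(-158) - 48 = -27808 - 48 = -27856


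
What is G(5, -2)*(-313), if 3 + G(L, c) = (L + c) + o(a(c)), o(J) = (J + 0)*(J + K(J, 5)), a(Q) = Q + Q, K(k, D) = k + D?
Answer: -3756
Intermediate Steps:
K(k, D) = D + k
a(Q) = 2*Q
o(J) = J*(5 + 2*J) (o(J) = (J + 0)*(J + (5 + J)) = J*(5 + 2*J))
G(L, c) = -3 + L + c + 2*c*(5 + 4*c) (G(L, c) = -3 + ((L + c) + (2*c)*(5 + 2*(2*c))) = -3 + ((L + c) + (2*c)*(5 + 4*c)) = -3 + ((L + c) + 2*c*(5 + 4*c)) = -3 + (L + c + 2*c*(5 + 4*c)) = -3 + L + c + 2*c*(5 + 4*c))
G(5, -2)*(-313) = (-3 + 5 + 8*(-2)² + 11*(-2))*(-313) = (-3 + 5 + 8*4 - 22)*(-313) = (-3 + 5 + 32 - 22)*(-313) = 12*(-313) = -3756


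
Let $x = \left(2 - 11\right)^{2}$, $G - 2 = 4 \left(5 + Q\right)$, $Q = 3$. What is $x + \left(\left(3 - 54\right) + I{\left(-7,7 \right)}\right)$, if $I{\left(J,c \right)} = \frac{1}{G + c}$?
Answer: $\frac{1231}{41} \approx 30.024$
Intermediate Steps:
$G = 34$ ($G = 2 + 4 \left(5 + 3\right) = 2 + 4 \cdot 8 = 2 + 32 = 34$)
$I{\left(J,c \right)} = \frac{1}{34 + c}$
$x = 81$ ($x = \left(2 - 11\right)^{2} = \left(-9\right)^{2} = 81$)
$x + \left(\left(3 - 54\right) + I{\left(-7,7 \right)}\right) = 81 + \left(\left(3 - 54\right) + \frac{1}{34 + 7}\right) = 81 - \left(51 - \frac{1}{41}\right) = 81 + \left(-51 + \frac{1}{41}\right) = 81 - \frac{2090}{41} = \frac{1231}{41}$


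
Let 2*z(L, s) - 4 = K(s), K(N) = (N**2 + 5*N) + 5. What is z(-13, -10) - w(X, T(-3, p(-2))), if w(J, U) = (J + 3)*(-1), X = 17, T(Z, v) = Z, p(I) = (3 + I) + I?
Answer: 99/2 ≈ 49.500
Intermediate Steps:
p(I) = 3 + 2*I
K(N) = 5 + N**2 + 5*N
z(L, s) = 9/2 + s**2/2 + 5*s/2 (z(L, s) = 2 + (5 + s**2 + 5*s)/2 = 2 + (5/2 + s**2/2 + 5*s/2) = 9/2 + s**2/2 + 5*s/2)
w(J, U) = -3 - J (w(J, U) = (3 + J)*(-1) = -3 - J)
z(-13, -10) - w(X, T(-3, p(-2))) = (9/2 + (1/2)*(-10)**2 + (5/2)*(-10)) - (-3 - 1*17) = (9/2 + (1/2)*100 - 25) - (-3 - 17) = (9/2 + 50 - 25) - 1*(-20) = 59/2 + 20 = 99/2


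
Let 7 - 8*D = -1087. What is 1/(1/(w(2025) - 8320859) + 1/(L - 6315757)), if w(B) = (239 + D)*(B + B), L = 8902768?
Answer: 35178545520573/8424121 ≈ 4.1759e+6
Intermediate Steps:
D = 547/4 (D = 7/8 - ⅛*(-1087) = 7/8 + 1087/8 = 547/4 ≈ 136.75)
w(B) = 1503*B/2 (w(B) = (239 + 547/4)*(B + B) = 1503*(2*B)/4 = 1503*B/2)
1/(1/(w(2025) - 8320859) + 1/(L - 6315757)) = 1/(1/((1503/2)*2025 - 8320859) + 1/(8902768 - 6315757)) = 1/(1/(3043575/2 - 8320859) + 1/2587011) = 1/(1/(-13598143/2) + 1/2587011) = 1/(-2/13598143 + 1/2587011) = 1/(8424121/35178545520573) = 35178545520573/8424121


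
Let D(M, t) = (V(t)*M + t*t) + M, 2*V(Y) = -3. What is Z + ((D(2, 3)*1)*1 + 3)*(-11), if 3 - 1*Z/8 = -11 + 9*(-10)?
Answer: 711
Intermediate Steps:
V(Y) = -3/2 (V(Y) = (½)*(-3) = -3/2)
Z = 832 (Z = 24 - 8*(-11 + 9*(-10)) = 24 - 8*(-11 - 90) = 24 - 8*(-101) = 24 + 808 = 832)
D(M, t) = t² - M/2 (D(M, t) = (-3*M/2 + t*t) + M = (-3*M/2 + t²) + M = (t² - 3*M/2) + M = t² - M/2)
Z + ((D(2, 3)*1)*1 + 3)*(-11) = 832 + (((3² - ½*2)*1)*1 + 3)*(-11) = 832 + (((9 - 1)*1)*1 + 3)*(-11) = 832 + ((8*1)*1 + 3)*(-11) = 832 + (8*1 + 3)*(-11) = 832 + (8 + 3)*(-11) = 832 + 11*(-11) = 832 - 121 = 711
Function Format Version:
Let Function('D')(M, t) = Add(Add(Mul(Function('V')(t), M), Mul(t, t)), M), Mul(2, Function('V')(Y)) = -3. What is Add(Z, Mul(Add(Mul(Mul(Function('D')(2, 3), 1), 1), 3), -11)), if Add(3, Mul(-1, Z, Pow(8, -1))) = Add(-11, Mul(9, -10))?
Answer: 711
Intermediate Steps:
Function('V')(Y) = Rational(-3, 2) (Function('V')(Y) = Mul(Rational(1, 2), -3) = Rational(-3, 2))
Z = 832 (Z = Add(24, Mul(-8, Add(-11, Mul(9, -10)))) = Add(24, Mul(-8, Add(-11, -90))) = Add(24, Mul(-8, -101)) = Add(24, 808) = 832)
Function('D')(M, t) = Add(Pow(t, 2), Mul(Rational(-1, 2), M)) (Function('D')(M, t) = Add(Add(Mul(Rational(-3, 2), M), Mul(t, t)), M) = Add(Add(Mul(Rational(-3, 2), M), Pow(t, 2)), M) = Add(Add(Pow(t, 2), Mul(Rational(-3, 2), M)), M) = Add(Pow(t, 2), Mul(Rational(-1, 2), M)))
Add(Z, Mul(Add(Mul(Mul(Function('D')(2, 3), 1), 1), 3), -11)) = Add(832, Mul(Add(Mul(Mul(Add(Pow(3, 2), Mul(Rational(-1, 2), 2)), 1), 1), 3), -11)) = Add(832, Mul(Add(Mul(Mul(Add(9, -1), 1), 1), 3), -11)) = Add(832, Mul(Add(Mul(Mul(8, 1), 1), 3), -11)) = Add(832, Mul(Add(Mul(8, 1), 3), -11)) = Add(832, Mul(Add(8, 3), -11)) = Add(832, Mul(11, -11)) = Add(832, -121) = 711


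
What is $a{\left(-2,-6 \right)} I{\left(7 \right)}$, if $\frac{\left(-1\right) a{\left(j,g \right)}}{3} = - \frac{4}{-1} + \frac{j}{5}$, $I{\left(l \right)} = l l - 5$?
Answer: $- \frac{2376}{5} \approx -475.2$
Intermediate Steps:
$I{\left(l \right)} = -5 + l^{2}$ ($I{\left(l \right)} = l^{2} - 5 = -5 + l^{2}$)
$a{\left(j,g \right)} = -12 - \frac{3 j}{5}$ ($a{\left(j,g \right)} = - 3 \left(- \frac{4}{-1} + \frac{j}{5}\right) = - 3 \left(\left(-4\right) \left(-1\right) + j \frac{1}{5}\right) = - 3 \left(4 + \frac{j}{5}\right) = -12 - \frac{3 j}{5}$)
$a{\left(-2,-6 \right)} I{\left(7 \right)} = \left(-12 - - \frac{6}{5}\right) \left(-5 + 7^{2}\right) = \left(-12 + \frac{6}{5}\right) \left(-5 + 49\right) = \left(- \frac{54}{5}\right) 44 = - \frac{2376}{5}$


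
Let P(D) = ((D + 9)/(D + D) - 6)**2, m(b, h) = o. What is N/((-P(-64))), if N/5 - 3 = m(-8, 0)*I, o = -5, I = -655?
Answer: -268533760/508369 ≈ -528.23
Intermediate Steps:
m(b, h) = -5
P(D) = (-6 + (9 + D)/(2*D))**2 (P(D) = ((9 + D)/((2*D)) - 6)**2 = ((9 + D)*(1/(2*D)) - 6)**2 = ((9 + D)/(2*D) - 6)**2 = (-6 + (9 + D)/(2*D))**2)
N = 16390 (N = 15 + 5*(-5*(-655)) = 15 + 5*3275 = 15 + 16375 = 16390)
N/((-P(-64))) = 16390/((-(-9 + 11*(-64))**2/(4*(-64)**2))) = 16390/((-(-9 - 704)**2/(4*4096))) = 16390/((-(-713)**2/(4*4096))) = 16390/((-508369/(4*4096))) = 16390/((-1*508369/16384)) = 16390/(-508369/16384) = 16390*(-16384/508369) = -268533760/508369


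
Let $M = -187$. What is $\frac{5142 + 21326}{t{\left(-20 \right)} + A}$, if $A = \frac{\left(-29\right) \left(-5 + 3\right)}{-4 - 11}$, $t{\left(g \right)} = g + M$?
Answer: $- \frac{397020}{3163} \approx -125.52$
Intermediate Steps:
$t{\left(g \right)} = -187 + g$ ($t{\left(g \right)} = g - 187 = -187 + g$)
$A = - \frac{58}{15}$ ($A = \frac{\left(-29\right) \left(-2\right)}{-15} = 58 \left(- \frac{1}{15}\right) = - \frac{58}{15} \approx -3.8667$)
$\frac{5142 + 21326}{t{\left(-20 \right)} + A} = \frac{5142 + 21326}{\left(-187 - 20\right) - \frac{58}{15}} = \frac{26468}{-207 - \frac{58}{15}} = \frac{26468}{- \frac{3163}{15}} = 26468 \left(- \frac{15}{3163}\right) = - \frac{397020}{3163}$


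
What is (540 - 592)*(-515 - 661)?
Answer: 61152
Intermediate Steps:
(540 - 592)*(-515 - 661) = -52*(-1176) = 61152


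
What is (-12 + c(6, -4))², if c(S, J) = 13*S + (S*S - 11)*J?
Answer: 1156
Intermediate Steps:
c(S, J) = 13*S + J*(-11 + S²) (c(S, J) = 13*S + (S² - 11)*J = 13*S + (-11 + S²)*J = 13*S + J*(-11 + S²))
(-12 + c(6, -4))² = (-12 + (-11*(-4) + 13*6 - 4*6²))² = (-12 + (44 + 78 - 4*36))² = (-12 + (44 + 78 - 144))² = (-12 - 22)² = (-34)² = 1156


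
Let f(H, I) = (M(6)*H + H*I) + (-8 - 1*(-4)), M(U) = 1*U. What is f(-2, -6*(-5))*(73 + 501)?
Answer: -43624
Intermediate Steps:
M(U) = U
f(H, I) = -4 + 6*H + H*I (f(H, I) = (6*H + H*I) + (-8 - 1*(-4)) = (6*H + H*I) + (-8 + 4) = (6*H + H*I) - 4 = -4 + 6*H + H*I)
f(-2, -6*(-5))*(73 + 501) = (-4 + 6*(-2) - (-12)*(-5))*(73 + 501) = (-4 - 12 - 2*30)*574 = (-4 - 12 - 60)*574 = -76*574 = -43624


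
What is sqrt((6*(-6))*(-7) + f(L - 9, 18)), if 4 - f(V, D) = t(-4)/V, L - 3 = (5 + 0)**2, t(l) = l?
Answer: 2*sqrt(23123)/19 ≈ 16.007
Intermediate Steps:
L = 28 (L = 3 + (5 + 0)**2 = 3 + 5**2 = 3 + 25 = 28)
f(V, D) = 4 + 4/V (f(V, D) = 4 - (-4)/V = 4 + 4/V)
sqrt((6*(-6))*(-7) + f(L - 9, 18)) = sqrt((6*(-6))*(-7) + (4 + 4/(28 - 9))) = sqrt(-36*(-7) + (4 + 4/19)) = sqrt(252 + (4 + 4*(1/19))) = sqrt(252 + (4 + 4/19)) = sqrt(252 + 80/19) = sqrt(4868/19) = 2*sqrt(23123)/19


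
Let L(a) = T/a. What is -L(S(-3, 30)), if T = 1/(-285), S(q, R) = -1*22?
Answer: -1/6270 ≈ -0.00015949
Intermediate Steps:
S(q, R) = -22
T = -1/285 ≈ -0.0035088
L(a) = -1/(285*a)
-L(S(-3, 30)) = -(-1)/(285*(-22)) = -(-1)*(-1)/(285*22) = -1*1/6270 = -1/6270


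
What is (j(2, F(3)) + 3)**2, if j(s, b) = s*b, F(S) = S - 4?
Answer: 1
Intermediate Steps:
F(S) = -4 + S
j(s, b) = b*s
(j(2, F(3)) + 3)**2 = ((-4 + 3)*2 + 3)**2 = (-1*2 + 3)**2 = (-2 + 3)**2 = 1**2 = 1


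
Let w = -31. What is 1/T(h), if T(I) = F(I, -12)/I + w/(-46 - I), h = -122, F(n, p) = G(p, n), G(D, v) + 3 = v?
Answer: 4636/2859 ≈ 1.6215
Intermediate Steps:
G(D, v) = -3 + v
F(n, p) = -3 + n
T(I) = -31/(-46 - I) + (-3 + I)/I (T(I) = (-3 + I)/I - 31/(-46 - I) = -31/(-46 - I) + (-3 + I)/I)
1/T(h) = 1/((-138 + (-122)² + 74*(-122))/((-122)*(46 - 122))) = 1/(-1/122*(-138 + 14884 - 9028)/(-76)) = 1/(-1/122*(-1/76)*5718) = 1/(2859/4636) = 4636/2859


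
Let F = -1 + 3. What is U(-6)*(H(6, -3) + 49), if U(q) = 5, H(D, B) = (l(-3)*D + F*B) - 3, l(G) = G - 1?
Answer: 80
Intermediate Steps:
F = 2
l(G) = -1 + G
H(D, B) = -3 - 4*D + 2*B (H(D, B) = ((-1 - 3)*D + 2*B) - 3 = (-4*D + 2*B) - 3 = -3 - 4*D + 2*B)
U(-6)*(H(6, -3) + 49) = 5*((-3 - 4*6 + 2*(-3)) + 49) = 5*((-3 - 24 - 6) + 49) = 5*(-33 + 49) = 5*16 = 80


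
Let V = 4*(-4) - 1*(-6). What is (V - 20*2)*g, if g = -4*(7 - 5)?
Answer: 400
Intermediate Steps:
g = -8 (g = -4*2 = -8)
V = -10 (V = -16 + 6 = -10)
(V - 20*2)*g = (-10 - 20*2)*(-8) = (-10 - 40)*(-8) = -50*(-8) = 400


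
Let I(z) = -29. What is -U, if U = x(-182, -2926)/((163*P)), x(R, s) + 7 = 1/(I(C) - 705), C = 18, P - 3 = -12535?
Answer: -5139/1499353544 ≈ -3.4275e-6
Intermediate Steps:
P = -12532 (P = 3 - 12535 = -12532)
x(R, s) = -5139/734 (x(R, s) = -7 + 1/(-29 - 705) = -7 + 1/(-734) = -7 - 1/734 = -5139/734)
U = 5139/1499353544 (U = -5139/(734*(163*(-12532))) = -5139/734/(-2042716) = -5139/734*(-1/2042716) = 5139/1499353544 ≈ 3.4275e-6)
-U = -1*5139/1499353544 = -5139/1499353544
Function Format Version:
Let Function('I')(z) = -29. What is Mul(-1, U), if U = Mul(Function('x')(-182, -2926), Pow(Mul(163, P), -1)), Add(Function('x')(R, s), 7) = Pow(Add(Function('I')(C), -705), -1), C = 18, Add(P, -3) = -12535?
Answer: Rational(-5139, 1499353544) ≈ -3.4275e-6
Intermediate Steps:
P = -12532 (P = Add(3, -12535) = -12532)
Function('x')(R, s) = Rational(-5139, 734) (Function('x')(R, s) = Add(-7, Pow(Add(-29, -705), -1)) = Add(-7, Pow(-734, -1)) = Add(-7, Rational(-1, 734)) = Rational(-5139, 734))
U = Rational(5139, 1499353544) (U = Mul(Rational(-5139, 734), Pow(Mul(163, -12532), -1)) = Mul(Rational(-5139, 734), Pow(-2042716, -1)) = Mul(Rational(-5139, 734), Rational(-1, 2042716)) = Rational(5139, 1499353544) ≈ 3.4275e-6)
Mul(-1, U) = Mul(-1, Rational(5139, 1499353544)) = Rational(-5139, 1499353544)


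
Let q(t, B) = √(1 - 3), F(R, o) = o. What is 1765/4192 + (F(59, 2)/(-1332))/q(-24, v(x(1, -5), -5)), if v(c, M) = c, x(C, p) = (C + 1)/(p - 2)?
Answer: 1765/4192 + I*√2/1332 ≈ 0.42104 + 0.0010617*I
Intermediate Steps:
x(C, p) = (1 + C)/(-2 + p)
q(t, B) = I*√2 (q(t, B) = √(-2) = I*√2)
1765/4192 + (F(59, 2)/(-1332))/q(-24, v(x(1, -5), -5)) = 1765/4192 + (2/(-1332))/((I*√2)) = 1765*(1/4192) + (2*(-1/1332))*(-I*√2/2) = 1765/4192 - (-1)*I*√2/1332 = 1765/4192 + I*√2/1332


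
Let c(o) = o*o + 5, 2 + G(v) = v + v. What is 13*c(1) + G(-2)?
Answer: 72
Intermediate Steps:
G(v) = -2 + 2*v (G(v) = -2 + (v + v) = -2 + 2*v)
c(o) = 5 + o**2 (c(o) = o**2 + 5 = 5 + o**2)
13*c(1) + G(-2) = 13*(5 + 1**2) + (-2 + 2*(-2)) = 13*(5 + 1) + (-2 - 4) = 13*6 - 6 = 78 - 6 = 72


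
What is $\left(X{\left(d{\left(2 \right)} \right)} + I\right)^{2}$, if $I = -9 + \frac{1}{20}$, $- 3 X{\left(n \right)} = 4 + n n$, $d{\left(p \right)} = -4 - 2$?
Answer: $\frac{1787569}{3600} \approx 496.55$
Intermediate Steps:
$d{\left(p \right)} = -6$ ($d{\left(p \right)} = -4 - 2 = -6$)
$X{\left(n \right)} = - \frac{4}{3} - \frac{n^{2}}{3}$ ($X{\left(n \right)} = - \frac{4 + n n}{3} = - \frac{4 + n^{2}}{3} = - \frac{4}{3} - \frac{n^{2}}{3}$)
$I = - \frac{179}{20}$ ($I = -9 + \frac{1}{20} = - \frac{179}{20} \approx -8.95$)
$\left(X{\left(d{\left(2 \right)} \right)} + I\right)^{2} = \left(\left(- \frac{4}{3} - \frac{\left(-6\right)^{2}}{3}\right) - \frac{179}{20}\right)^{2} = \left(\left(- \frac{4}{3} - 12\right) - \frac{179}{20}\right)^{2} = \left(- \frac{40}{3} - \frac{179}{20}\right)^{2} = \left(- \frac{1337}{60}\right)^{2} = \frac{1787569}{3600}$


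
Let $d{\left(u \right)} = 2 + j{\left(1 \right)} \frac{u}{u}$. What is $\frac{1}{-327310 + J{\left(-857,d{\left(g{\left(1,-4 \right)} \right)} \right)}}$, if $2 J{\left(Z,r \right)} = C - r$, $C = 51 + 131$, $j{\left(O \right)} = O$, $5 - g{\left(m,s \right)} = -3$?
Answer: $- \frac{2}{654441} \approx -3.056 \cdot 10^{-6}$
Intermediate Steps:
$g{\left(m,s \right)} = 8$ ($g{\left(m,s \right)} = 5 - -3 = 5 + 3 = 8$)
$C = 182$
$d{\left(u \right)} = 3$ ($d{\left(u \right)} = 2 + 1 \frac{u}{u} = 2 + 1 \cdot 1 = 2 + 1 = 3$)
$J{\left(Z,r \right)} = 91 - \frac{r}{2}$ ($J{\left(Z,r \right)} = \frac{182 - r}{2} = 91 - \frac{r}{2}$)
$\frac{1}{-327310 + J{\left(-857,d{\left(g{\left(1,-4 \right)} \right)} \right)}} = \frac{1}{-327310 + \left(91 - \frac{3}{2}\right)} = \frac{1}{-327310 + \frac{179}{2}} = \frac{1}{- \frac{654441}{2}} = - \frac{2}{654441}$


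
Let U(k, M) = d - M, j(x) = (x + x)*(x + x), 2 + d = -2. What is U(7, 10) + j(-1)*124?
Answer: 482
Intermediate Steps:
d = -4 (d = -2 - 2 = -4)
j(x) = 4*x**2 (j(x) = (2*x)*(2*x) = 4*x**2)
U(k, M) = -4 - M
U(7, 10) + j(-1)*124 = (-4 - 1*10) + (4*(-1)**2)*124 = (-4 - 10) + (4*1)*124 = -14 + 4*124 = -14 + 496 = 482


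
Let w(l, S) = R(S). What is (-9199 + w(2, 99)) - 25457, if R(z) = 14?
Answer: -34642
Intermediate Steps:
w(l, S) = 14
(-9199 + w(2, 99)) - 25457 = (-9199 + 14) - 25457 = -9185 - 25457 = -34642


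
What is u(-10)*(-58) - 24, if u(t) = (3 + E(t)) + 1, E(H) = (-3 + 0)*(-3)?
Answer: -778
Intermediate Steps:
E(H) = 9 (E(H) = -3*(-3) = 9)
u(t) = 13 (u(t) = (3 + 9) + 1 = 12 + 1 = 13)
u(-10)*(-58) - 24 = 13*(-58) - 24 = -754 - 24 = -778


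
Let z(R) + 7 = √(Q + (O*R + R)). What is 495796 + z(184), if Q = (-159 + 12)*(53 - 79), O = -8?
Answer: 495789 + √2534 ≈ 4.9584e+5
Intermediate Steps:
Q = 3822 (Q = -147*(-26) = 3822)
z(R) = -7 + √(3822 - 7*R) (z(R) = -7 + √(3822 + (-8*R + R)) = -7 + √(3822 - 7*R))
495796 + z(184) = 495796 + (-7 + √(3822 - 7*184)) = 495796 + (-7 + √(3822 - 1288)) = 495796 + (-7 + √2534) = 495789 + √2534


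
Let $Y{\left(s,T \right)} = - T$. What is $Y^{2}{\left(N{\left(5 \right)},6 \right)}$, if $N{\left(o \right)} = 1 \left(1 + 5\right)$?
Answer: $36$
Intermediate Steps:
$N{\left(o \right)} = 6$ ($N{\left(o \right)} = 1 \cdot 6 = 6$)
$Y^{2}{\left(N{\left(5 \right)},6 \right)} = \left(\left(-1\right) 6\right)^{2} = \left(-6\right)^{2} = 36$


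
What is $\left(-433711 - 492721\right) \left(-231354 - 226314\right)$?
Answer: $423998280576$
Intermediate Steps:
$\left(-433711 - 492721\right) \left(-231354 - 226314\right) = \left(-926432\right) \left(-457668\right) = 423998280576$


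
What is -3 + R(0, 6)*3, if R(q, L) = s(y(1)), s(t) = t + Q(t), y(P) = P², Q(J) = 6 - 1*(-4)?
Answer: 30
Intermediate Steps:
Q(J) = 10 (Q(J) = 6 + 4 = 10)
s(t) = 10 + t (s(t) = t + 10 = 10 + t)
R(q, L) = 11 (R(q, L) = 10 + 1² = 10 + 1 = 11)
-3 + R(0, 6)*3 = -3 + 11*3 = -3 + 33 = 30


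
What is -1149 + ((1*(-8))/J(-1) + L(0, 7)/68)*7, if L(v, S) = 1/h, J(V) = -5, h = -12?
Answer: -4642259/4080 ≈ -1137.8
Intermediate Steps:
L(v, S) = -1/12 (L(v, S) = 1/(-12) = -1/12)
-1149 + ((1*(-8))/J(-1) + L(0, 7)/68)*7 = -1149 + ((1*(-8))/(-5) - 1/12/68)*7 = -1149 + (-8*(-⅕) - 1/12*1/68)*7 = -1149 + (8/5 - 1/816)*7 = -1149 + (6523/4080)*7 = -1149 + 45661/4080 = -4642259/4080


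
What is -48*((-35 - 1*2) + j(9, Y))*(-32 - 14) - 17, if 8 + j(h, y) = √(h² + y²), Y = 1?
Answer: -99377 + 2208*√82 ≈ -79383.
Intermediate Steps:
j(h, y) = -8 + √(h² + y²)
-48*((-35 - 1*2) + j(9, Y))*(-32 - 14) - 17 = -48*((-35 - 1*2) + (-8 + √(9² + 1²)))*(-32 - 14) - 17 = -48*((-35 - 2) + (-8 + √(81 + 1)))*(-46) - 17 = -48*(-37 + (-8 + √82))*(-46) - 17 = -48*(-45 + √82)*(-46) - 17 = -48*(2070 - 46*√82) - 17 = (-99360 + 2208*√82) - 17 = -99377 + 2208*√82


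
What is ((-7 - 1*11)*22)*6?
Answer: -2376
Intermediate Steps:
((-7 - 1*11)*22)*6 = ((-7 - 11)*22)*6 = -18*22*6 = -396*6 = -2376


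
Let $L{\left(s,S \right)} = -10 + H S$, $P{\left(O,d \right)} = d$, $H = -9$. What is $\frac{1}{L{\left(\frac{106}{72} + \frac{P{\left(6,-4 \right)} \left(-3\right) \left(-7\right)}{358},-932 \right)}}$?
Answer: $\frac{1}{8378} \approx 0.00011936$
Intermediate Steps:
$L{\left(s,S \right)} = -10 - 9 S$
$\frac{1}{L{\left(\frac{106}{72} + \frac{P{\left(6,-4 \right)} \left(-3\right) \left(-7\right)}{358},-932 \right)}} = \frac{1}{-10 - -8388} = \frac{1}{-10 + 8388} = \frac{1}{8378}$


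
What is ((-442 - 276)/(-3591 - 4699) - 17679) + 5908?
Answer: -48790436/4145 ≈ -11771.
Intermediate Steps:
((-442 - 276)/(-3591 - 4699) - 17679) + 5908 = (-718/(-8290) - 17679) + 5908 = (-718*(-1/8290) - 17679) + 5908 = (359/4145 - 17679) + 5908 = -73279096/4145 + 5908 = -48790436/4145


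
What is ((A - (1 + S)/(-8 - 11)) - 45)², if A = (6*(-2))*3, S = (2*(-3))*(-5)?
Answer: 2274064/361 ≈ 6299.3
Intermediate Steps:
S = 30 (S = -6*(-5) = 30)
A = -36 (A = -12*3 = -36)
((A - (1 + S)/(-8 - 11)) - 45)² = ((-36 - (1 + 30)/(-8 - 11)) - 45)² = ((-36 - 31/(-19)) - 45)² = ((-36 - 31*(-1)/19) - 45)² = ((-36 - 1*(-31/19)) - 45)² = ((-36 + 31/19) - 45)² = (-653/19 - 45)² = (-1508/19)² = 2274064/361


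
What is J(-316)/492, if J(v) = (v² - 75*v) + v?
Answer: 10270/41 ≈ 250.49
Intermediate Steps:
J(v) = v² - 74*v
J(-316)/492 = -316*(-74 - 316)/492 = -316*(-390)*(1/492) = 123240*(1/492) = 10270/41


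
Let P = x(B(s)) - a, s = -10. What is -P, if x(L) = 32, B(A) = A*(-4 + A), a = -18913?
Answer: -18945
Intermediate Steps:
P = 18945 (P = 32 - 1*(-18913) = 32 + 18913 = 18945)
-P = -1*18945 = -18945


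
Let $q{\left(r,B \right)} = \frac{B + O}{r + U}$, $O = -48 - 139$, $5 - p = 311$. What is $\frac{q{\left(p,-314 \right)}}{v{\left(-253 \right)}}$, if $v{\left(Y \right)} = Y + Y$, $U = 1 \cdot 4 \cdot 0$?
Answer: $- \frac{167}{51612} \approx -0.0032357$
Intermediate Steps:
$p = -306$ ($p = 5 - 311 = -306$)
$O = -187$ ($O = -48 - 139 = -187$)
$U = 0$ ($U = 4 \cdot 0 = 0$)
$v{\left(Y \right)} = 2 Y$
$q{\left(r,B \right)} = \frac{-187 + B}{r}$ ($q{\left(r,B \right)} = \frac{B - 187}{r + 0} = \frac{-187 + B}{r}$)
$\frac{q{\left(p,-314 \right)}}{v{\left(-253 \right)}} = \frac{\frac{1}{-306} \left(-187 - 314\right)}{2 \left(-253\right)} = \frac{\left(- \frac{1}{306}\right) \left(-501\right)}{-506} = \frac{167}{102} \left(- \frac{1}{506}\right) = - \frac{167}{51612}$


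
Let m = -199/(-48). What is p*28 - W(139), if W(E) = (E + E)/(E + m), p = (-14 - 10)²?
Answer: 110802144/6871 ≈ 16126.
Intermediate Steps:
m = 199/48 (m = -199*(-1/48) = 199/48 ≈ 4.1458)
p = 576 (p = (-24)² = 576)
W(E) = 2*E/(199/48 + E) (W(E) = (E + E)/(E + 199/48) = (2*E)/(199/48 + E) = 2*E/(199/48 + E))
p*28 - W(139) = 576*28 - 96*139/(199 + 48*139) = 16128 - 96*139/(199 + 6672) = 16128 - 96*139/6871 = 16128 - 1*13344/6871 = 16128 - 13344/6871 = 110802144/6871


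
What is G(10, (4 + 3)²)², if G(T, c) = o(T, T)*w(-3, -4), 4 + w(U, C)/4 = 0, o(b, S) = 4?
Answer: 4096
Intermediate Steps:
w(U, C) = -16 (w(U, C) = -16 + 4*0 = -16 + 0 = -16)
G(T, c) = -64 (G(T, c) = 4*(-16) = -64)
G(10, (4 + 3)²)² = (-64)² = 4096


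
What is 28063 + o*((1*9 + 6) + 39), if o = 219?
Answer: 39889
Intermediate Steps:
28063 + o*((1*9 + 6) + 39) = 28063 + 219*((1*9 + 6) + 39) = 28063 + 219*((9 + 6) + 39) = 28063 + 219*(15 + 39) = 28063 + 219*54 = 28063 + 11826 = 39889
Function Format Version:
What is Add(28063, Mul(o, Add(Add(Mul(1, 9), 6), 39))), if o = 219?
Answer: 39889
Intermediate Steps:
Add(28063, Mul(o, Add(Add(Mul(1, 9), 6), 39))) = Add(28063, Mul(219, Add(Add(Mul(1, 9), 6), 39))) = Add(28063, Mul(219, Add(Add(9, 6), 39))) = Add(28063, Mul(219, Add(15, 39))) = Add(28063, Mul(219, 54)) = Add(28063, 11826) = 39889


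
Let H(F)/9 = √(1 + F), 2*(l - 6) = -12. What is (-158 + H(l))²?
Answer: 22201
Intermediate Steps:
l = 0 (l = 6 + (½)*(-12) = 6 - 6 = 0)
H(F) = 9*√(1 + F)
(-158 + H(l))² = (-158 + 9*√(1 + 0))² = (-158 + 9*√1)² = (-158 + 9*1)² = (-158 + 9)² = (-149)² = 22201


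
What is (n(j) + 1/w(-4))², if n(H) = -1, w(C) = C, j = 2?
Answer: 25/16 ≈ 1.5625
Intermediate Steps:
(n(j) + 1/w(-4))² = (-1 + 1/(-4))² = (-1 - ¼)² = (-5/4)² = 25/16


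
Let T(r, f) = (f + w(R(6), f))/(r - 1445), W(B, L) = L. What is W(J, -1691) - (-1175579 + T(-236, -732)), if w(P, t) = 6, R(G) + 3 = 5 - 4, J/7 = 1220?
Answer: 1973305002/1681 ≈ 1.1739e+6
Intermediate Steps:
J = 8540 (J = 7*1220 = 8540)
R(G) = -2 (R(G) = -3 + (5 - 4) = -3 + 1 = -2)
T(r, f) = (6 + f)/(-1445 + r) (T(r, f) = (f + 6)/(r - 1445) = (6 + f)/(-1445 + r))
W(J, -1691) - (-1175579 + T(-236, -732)) = -1691 - (-1175579 + (6 - 732)/(-1445 - 236)) = -1691 - (-1175579 - 726/(-1681)) = -1691 - (-1175579 - 1/1681*(-726)) = -1691 - (-1175579 + 726/1681) = -1691 - 1*(-1976147573/1681) = -1691 + 1976147573/1681 = 1973305002/1681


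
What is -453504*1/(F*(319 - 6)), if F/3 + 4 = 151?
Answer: -151168/46011 ≈ -3.2855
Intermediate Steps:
F = 441 (F = -12 + 3*151 = -12 + 453 = 441)
-453504*1/(F*(319 - 6)) = -453504*1/(441*(319 - 6)) = -453504/(313*441) = -453504/138033 = -453504*1/138033 = -151168/46011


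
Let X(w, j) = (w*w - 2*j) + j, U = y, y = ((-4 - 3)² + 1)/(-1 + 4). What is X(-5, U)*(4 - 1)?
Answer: 25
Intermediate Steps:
y = 50/3 (y = ((-7)² + 1)/3 = (49 + 1)*(⅓) = 50*(⅓) = 50/3 ≈ 16.667)
U = 50/3 ≈ 16.667
X(w, j) = w² - j (X(w, j) = (w² - 2*j) + j = w² - j)
X(-5, U)*(4 - 1) = ((-5)² - 1*50/3)*(4 - 1) = (25 - 50/3)*3 = (25/3)*3 = 25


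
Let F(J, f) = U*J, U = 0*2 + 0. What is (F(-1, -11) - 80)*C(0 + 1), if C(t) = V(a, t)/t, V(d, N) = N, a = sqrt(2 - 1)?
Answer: -80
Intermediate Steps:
a = 1 (a = sqrt(1) = 1)
C(t) = 1 (C(t) = t/t = 1)
U = 0 (U = 0 + 0 = 0)
F(J, f) = 0 (F(J, f) = 0*J = 0)
(F(-1, -11) - 80)*C(0 + 1) = (0 - 80)*1 = -80*1 = -80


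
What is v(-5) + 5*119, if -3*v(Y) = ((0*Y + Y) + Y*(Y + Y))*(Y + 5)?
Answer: 595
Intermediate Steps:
v(Y) = -(5 + Y)*(Y + 2*Y²)/3 (v(Y) = -((0*Y + Y) + Y*(Y + Y))*(Y + 5)/3 = -((0 + Y) + Y*(2*Y))*(5 + Y)/3 = -(Y + 2*Y²)*(5 + Y)/3 = -(5 + Y)*(Y + 2*Y²)/3)
v(-5) + 5*119 = -⅓*(-5)*(5 + 2*(-5)² + 11*(-5)) + 5*119 = -⅓*(-5)*(5 + 2*25 - 55) + 595 = -⅓*(-5)*(5 + 50 - 55) + 595 = -⅓*(-5)*0 + 595 = 0 + 595 = 595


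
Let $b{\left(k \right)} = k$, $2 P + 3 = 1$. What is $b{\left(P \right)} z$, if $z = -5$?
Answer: $5$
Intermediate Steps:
$P = -1$ ($P = - \frac{3}{2} + \frac{1}{2} \cdot 1 = - \frac{3}{2} + \frac{1}{2} = -1$)
$b{\left(P \right)} z = \left(-1\right) \left(-5\right) = 5$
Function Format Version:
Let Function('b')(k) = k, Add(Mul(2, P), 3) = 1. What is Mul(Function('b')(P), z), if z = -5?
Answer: 5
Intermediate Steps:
P = -1 (P = Add(Rational(-3, 2), Mul(Rational(1, 2), 1)) = Add(Rational(-3, 2), Rational(1, 2)) = -1)
Mul(Function('b')(P), z) = Mul(-1, -5) = 5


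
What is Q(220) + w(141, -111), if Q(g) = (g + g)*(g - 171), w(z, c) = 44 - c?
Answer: 21715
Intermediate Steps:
Q(g) = 2*g*(-171 + g) (Q(g) = (2*g)*(-171 + g) = 2*g*(-171 + g))
Q(220) + w(141, -111) = 2*220*(-171 + 220) + (44 - 1*(-111)) = 2*220*49 + (44 + 111) = 21560 + 155 = 21715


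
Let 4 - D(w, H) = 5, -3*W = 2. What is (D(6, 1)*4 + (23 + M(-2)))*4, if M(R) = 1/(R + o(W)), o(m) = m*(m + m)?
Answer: 362/5 ≈ 72.400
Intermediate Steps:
W = -⅔ (W = -⅓*2 = -⅔ ≈ -0.66667)
o(m) = 2*m² (o(m) = m*(2*m) = 2*m²)
D(w, H) = -1 (D(w, H) = 4 - 1*5 = 4 - 5 = -1)
M(R) = 1/(8/9 + R) (M(R) = 1/(R + 2*(-⅔)²) = 1/(R + 2*(4/9)) = 1/(R + 8/9) = 1/(8/9 + R))
(D(6, 1)*4 + (23 + M(-2)))*4 = (-1*4 + (23 + 9/(8 + 9*(-2))))*4 = (-4 + (23 + 9/(8 - 18)))*4 = (-4 + (23 + 9/(-10)))*4 = (-4 + (23 + 9*(-⅒)))*4 = (-4 + (23 - 9/10))*4 = (-4 + 221/10)*4 = (181/10)*4 = 362/5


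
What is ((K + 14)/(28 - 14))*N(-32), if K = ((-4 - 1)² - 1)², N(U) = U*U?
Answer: 302080/7 ≈ 43154.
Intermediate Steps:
N(U) = U²
K = 576 (K = ((-5)² - 1)² = (25 - 1)² = 24² = 576)
((K + 14)/(28 - 14))*N(-32) = ((576 + 14)/(28 - 14))*(-32)² = (590/14)*1024 = (590*(1/14))*1024 = (295/7)*1024 = 302080/7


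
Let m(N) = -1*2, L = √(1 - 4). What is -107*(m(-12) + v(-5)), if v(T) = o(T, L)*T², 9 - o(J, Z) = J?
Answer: -37236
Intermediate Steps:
L = I*√3 (L = √(-3) = I*√3 ≈ 1.732*I)
o(J, Z) = 9 - J
m(N) = -2
v(T) = T²*(9 - T) (v(T) = (9 - T)*T² = T²*(9 - T))
-107*(m(-12) + v(-5)) = -107*(-2 + (-5)²*(9 - 1*(-5))) = -107*(-2 + 25*(9 + 5)) = -107*(-2 + 25*14) = -107*(-2 + 350) = -107*348 = -37236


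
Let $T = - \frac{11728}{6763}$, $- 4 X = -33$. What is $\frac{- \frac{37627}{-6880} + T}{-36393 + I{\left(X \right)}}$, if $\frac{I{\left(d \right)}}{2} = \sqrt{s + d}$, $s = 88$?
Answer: $- \frac{903496574439}{8803702826554880} - \frac{173782761 \sqrt{385}}{61625919785884160} \approx -0.00010268$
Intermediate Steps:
$X = \frac{33}{4}$ ($X = \left(- \frac{1}{4}\right) \left(-33\right) = \frac{33}{4} \approx 8.25$)
$T = - \frac{11728}{6763}$ ($T = \left(-11728\right) \frac{1}{6763} = - \frac{11728}{6763} \approx -1.7341$)
$I{\left(d \right)} = 2 \sqrt{88 + d}$
$\frac{- \frac{37627}{-6880} + T}{-36393 + I{\left(X \right)}} = \frac{- \frac{37627}{-6880} - \frac{11728}{6763}}{-36393 + 2 \sqrt{88 + \frac{33}{4}}} = \frac{\left(-37627\right) \left(- \frac{1}{6880}\right) - \frac{11728}{6763}}{-36393 + 2 \sqrt{\frac{385}{4}}} = \frac{\frac{37627}{6880} - \frac{11728}{6763}}{-36393 + 2 \frac{\sqrt{385}}{2}} = \frac{173782761}{46529440 \left(-36393 + \sqrt{385}\right)}$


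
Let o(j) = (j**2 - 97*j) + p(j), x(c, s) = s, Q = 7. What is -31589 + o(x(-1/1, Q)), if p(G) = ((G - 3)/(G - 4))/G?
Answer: -676595/21 ≈ -32219.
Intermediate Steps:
p(G) = (-3 + G)/(G*(-4 + G)) (p(G) = ((-3 + G)/(-4 + G))/G = (-3 + G)/(G*(-4 + G)))
o(j) = j**2 - 97*j + (-3 + j)/(j*(-4 + j)) (o(j) = (j**2 - 97*j) + (-3 + j)/(j*(-4 + j)) = j**2 - 97*j + (-3 + j)/(j*(-4 + j)))
-31589 + o(x(-1/1, Q)) = -31589 + (-3 + 7 + 7**2*(-97 + 7)*(-4 + 7))/(7*(-4 + 7)) = -31589 + (1/7)*(-3 + 7 + 49*(-90)*3)/3 = -31589 + (1/7)*(1/3)*(-3 + 7 - 13230) = -31589 + (1/7)*(1/3)*(-13226) = -31589 - 13226/21 = -676595/21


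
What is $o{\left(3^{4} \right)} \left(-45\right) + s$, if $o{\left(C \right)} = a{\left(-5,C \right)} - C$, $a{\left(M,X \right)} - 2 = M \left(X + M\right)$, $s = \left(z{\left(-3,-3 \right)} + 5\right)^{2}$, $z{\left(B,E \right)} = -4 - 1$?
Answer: $20655$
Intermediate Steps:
$z{\left(B,E \right)} = -5$
$s = 0$ ($s = \left(-5 + 5\right)^{2} = 0^{2} = 0$)
$a{\left(M,X \right)} = 2 + M \left(M + X\right)$ ($a{\left(M,X \right)} = 2 + M \left(X + M\right) = 2 + M \left(M + X\right)$)
$o{\left(C \right)} = 27 - 6 C$ ($o{\left(C \right)} = \left(2 + \left(-5\right)^{2} - 5 C\right) - C = \left(2 + 25 - 5 C\right) - C = \left(27 - 5 C\right) - C = 27 - 6 C$)
$o{\left(3^{4} \right)} \left(-45\right) + s = \left(27 - 6 \cdot 3^{4}\right) \left(-45\right) + 0 = \left(27 - 486\right) \left(-45\right) + 0 = \left(-459\right) \left(-45\right) + 0 = 20655 + 0 = 20655$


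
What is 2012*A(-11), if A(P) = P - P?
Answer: 0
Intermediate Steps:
A(P) = 0
2012*A(-11) = 2012*0 = 0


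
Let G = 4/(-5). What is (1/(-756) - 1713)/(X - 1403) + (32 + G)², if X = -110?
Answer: 27868573933/28595700 ≈ 974.57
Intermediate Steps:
G = -⅘ (G = 4*(-⅕) = -⅘ ≈ -0.80000)
(1/(-756) - 1713)/(X - 1403) + (32 + G)² = (1/(-756) - 1713)/(-110 - 1403) + (32 - ⅘)² = (-1/756 - 1713)/(-1513) + (156/5)² = -1295029/756*(-1/1513) + 24336/25 = 1295029/1143828 + 24336/25 = 27868573933/28595700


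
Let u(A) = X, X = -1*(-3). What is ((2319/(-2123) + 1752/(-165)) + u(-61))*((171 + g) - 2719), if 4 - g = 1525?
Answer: 376227878/10615 ≈ 35443.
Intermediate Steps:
g = -1521 (g = 4 - 1*1525 = 4 - 1525 = -1521)
X = 3
u(A) = 3
((2319/(-2123) + 1752/(-165)) + u(-61))*((171 + g) - 2719) = ((2319/(-2123) + 1752/(-165)) + 3)*((171 - 1521) - 2719) = ((2319*(-1/2123) + 1752*(-1/165)) + 3)*(-1350 - 2719) = ((-2319/2123 - 584/55) + 3)*(-4069) = (-124307/10615 + 3)*(-4069) = -92462/10615*(-4069) = 376227878/10615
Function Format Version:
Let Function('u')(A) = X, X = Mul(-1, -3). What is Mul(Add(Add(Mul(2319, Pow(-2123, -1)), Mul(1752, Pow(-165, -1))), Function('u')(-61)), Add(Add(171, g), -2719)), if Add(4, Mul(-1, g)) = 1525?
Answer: Rational(376227878, 10615) ≈ 35443.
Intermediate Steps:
g = -1521 (g = Add(4, Mul(-1, 1525)) = Add(4, -1525) = -1521)
X = 3
Function('u')(A) = 3
Mul(Add(Add(Mul(2319, Pow(-2123, -1)), Mul(1752, Pow(-165, -1))), Function('u')(-61)), Add(Add(171, g), -2719)) = Mul(Add(Add(Mul(2319, Pow(-2123, -1)), Mul(1752, Pow(-165, -1))), 3), Add(Add(171, -1521), -2719)) = Mul(Add(Add(Mul(2319, Rational(-1, 2123)), Mul(1752, Rational(-1, 165))), 3), Add(-1350, -2719)) = Mul(Add(Add(Rational(-2319, 2123), Rational(-584, 55)), 3), -4069) = Mul(Add(Rational(-124307, 10615), 3), -4069) = Mul(Rational(-92462, 10615), -4069) = Rational(376227878, 10615)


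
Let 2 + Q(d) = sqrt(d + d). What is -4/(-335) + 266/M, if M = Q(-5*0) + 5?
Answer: 89122/1005 ≈ 88.679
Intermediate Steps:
Q(d) = -2 + sqrt(2)*sqrt(d) (Q(d) = -2 + sqrt(d + d) = -2 + sqrt(2*d) = -2 + sqrt(2)*sqrt(d))
M = 3 (M = (-2 + sqrt(2)*sqrt(-5*0)) + 5 = (-2 + sqrt(2)*sqrt(0)) + 5 = (-2 + sqrt(2)*0) + 5 = (-2 + 0) + 5 = -2 + 5 = 3)
-4/(-335) + 266/M = -4/(-335) + 266/3 = -4*(-1/335) + 266*(1/3) = 4/335 + 266/3 = 89122/1005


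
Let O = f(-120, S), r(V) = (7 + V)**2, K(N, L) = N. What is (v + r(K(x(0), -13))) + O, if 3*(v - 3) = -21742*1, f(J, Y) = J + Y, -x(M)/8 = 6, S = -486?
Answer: -18508/3 ≈ -6169.3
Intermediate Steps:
x(M) = -48 (x(M) = -8*6 = -48)
O = -606 (O = -120 - 486 = -606)
v = -21733/3 (v = 3 + (-21742*1)/3 = 3 + (1/3)*(-21742) = 3 - 21742/3 = -21733/3 ≈ -7244.3)
(v + r(K(x(0), -13))) + O = (-21733/3 + (7 - 48)**2) - 606 = (-21733/3 + (-41)**2) - 606 = (-21733/3 + 1681) - 606 = -16690/3 - 606 = -18508/3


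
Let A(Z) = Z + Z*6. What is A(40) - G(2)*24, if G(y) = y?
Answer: 232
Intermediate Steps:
A(Z) = 7*Z (A(Z) = Z + 6*Z = 7*Z)
A(40) - G(2)*24 = 7*40 - 2*24 = 280 - 1*48 = 280 - 48 = 232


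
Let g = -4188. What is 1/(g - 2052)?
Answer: -1/6240 ≈ -0.00016026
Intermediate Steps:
1/(g - 2052) = 1/(-4188 - 2052) = 1/(-6240) = -1/6240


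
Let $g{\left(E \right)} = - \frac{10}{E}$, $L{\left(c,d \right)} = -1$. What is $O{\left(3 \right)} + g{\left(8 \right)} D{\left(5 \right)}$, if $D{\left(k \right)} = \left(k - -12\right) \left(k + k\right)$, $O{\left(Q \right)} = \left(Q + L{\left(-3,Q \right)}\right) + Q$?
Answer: $- \frac{415}{2} \approx -207.5$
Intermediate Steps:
$O{\left(Q \right)} = -1 + 2 Q$ ($O{\left(Q \right)} = \left(Q - 1\right) + Q = \left(-1 + Q\right) + Q = -1 + 2 Q$)
$D{\left(k \right)} = 2 k \left(12 + k\right)$ ($D{\left(k \right)} = \left(k + 12\right) 2 k = \left(12 + k\right) 2 k = 2 k \left(12 + k\right)$)
$O{\left(3 \right)} + g{\left(8 \right)} D{\left(5 \right)} = \left(-1 + 2 \cdot 3\right) + - \frac{10}{8} \cdot 2 \cdot 5 \left(12 + 5\right) = \left(-1 + 6\right) + \left(-10\right) \frac{1}{8} \cdot 2 \cdot 5 \cdot 17 = 5 - \frac{425}{2} = - \frac{415}{2}$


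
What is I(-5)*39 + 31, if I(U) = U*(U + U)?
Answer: 1981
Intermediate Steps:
I(U) = 2*U² (I(U) = U*(2*U) = 2*U²)
I(-5)*39 + 31 = (2*(-5)²)*39 + 31 = (2*25)*39 + 31 = 50*39 + 31 = 1950 + 31 = 1981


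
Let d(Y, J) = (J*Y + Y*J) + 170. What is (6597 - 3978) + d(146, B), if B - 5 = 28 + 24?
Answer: 19433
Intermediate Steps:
B = 57 (B = 5 + (28 + 24) = 5 + 52 = 57)
d(Y, J) = 170 + 2*J*Y (d(Y, J) = (J*Y + J*Y) + 170 = 2*J*Y + 170 = 170 + 2*J*Y)
(6597 - 3978) + d(146, B) = (6597 - 3978) + (170 + 2*57*146) = 2619 + (170 + 16644) = 2619 + 16814 = 19433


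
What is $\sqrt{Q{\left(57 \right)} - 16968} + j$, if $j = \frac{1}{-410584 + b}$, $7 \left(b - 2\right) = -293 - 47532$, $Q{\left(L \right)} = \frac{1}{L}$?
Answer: $- \frac{7}{2921899} + \frac{5 i \sqrt{2205159}}{57} \approx -2.3957 \cdot 10^{-6} + 130.26 i$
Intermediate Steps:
$b = - \frac{47811}{7}$ ($b = 2 + \frac{-293 - 47532}{7} = 2 + \frac{1}{7} \left(-47825\right) = 2 - \frac{47825}{7} = - \frac{47811}{7} \approx -6830.1$)
$j = - \frac{7}{2921899}$ ($j = \frac{1}{-410584 - \frac{47811}{7}} = \frac{1}{- \frac{2921899}{7}} = - \frac{7}{2921899} \approx -2.3957 \cdot 10^{-6}$)
$\sqrt{Q{\left(57 \right)} - 16968} + j = \sqrt{\frac{1}{57} - 16968} - \frac{7}{2921899} = \sqrt{- \frac{967175}{57}} - \frac{7}{2921899} = \frac{5 i \sqrt{2205159}}{57} - \frac{7}{2921899} = - \frac{7}{2921899} + \frac{5 i \sqrt{2205159}}{57}$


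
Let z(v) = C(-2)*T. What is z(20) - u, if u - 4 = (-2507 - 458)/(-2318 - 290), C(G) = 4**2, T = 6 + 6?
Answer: 487339/2608 ≈ 186.86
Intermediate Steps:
T = 12
C(G) = 16
u = 13397/2608 (u = 4 + (-2507 - 458)/(-2318 - 290) = 4 - 2965/(-2608) = 4 - 2965*(-1/2608) = 4 + 2965/2608 = 13397/2608 ≈ 5.1369)
z(v) = 192 (z(v) = 16*12 = 192)
z(20) - u = 192 - 1*13397/2608 = 192 - 13397/2608 = 487339/2608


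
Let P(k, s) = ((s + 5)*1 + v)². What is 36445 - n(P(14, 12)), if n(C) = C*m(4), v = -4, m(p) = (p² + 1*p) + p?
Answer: 32389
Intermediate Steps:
m(p) = p² + 2*p (m(p) = (p² + p) + p = (p + p²) + p = p² + 2*p)
P(k, s) = (1 + s)² (P(k, s) = ((s + 5)*1 - 4)² = ((5 + s)*1 - 4)² = ((5 + s) - 4)² = (1 + s)²)
n(C) = 24*C (n(C) = C*(4*(2 + 4)) = C*(4*6) = C*24 = 24*C)
36445 - n(P(14, 12)) = 36445 - 24*(1 + 12)² = 36445 - 24*13² = 36445 - 24*169 = 36445 - 1*4056 = 36445 - 4056 = 32389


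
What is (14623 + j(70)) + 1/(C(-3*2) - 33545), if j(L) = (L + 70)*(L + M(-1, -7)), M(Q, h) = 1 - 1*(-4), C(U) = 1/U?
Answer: 5056531327/201271 ≈ 25123.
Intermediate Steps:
M(Q, h) = 5 (M(Q, h) = 1 + 4 = 5)
j(L) = (5 + L)*(70 + L) (j(L) = (L + 70)*(L + 5) = (70 + L)*(5 + L) = (5 + L)*(70 + L))
(14623 + j(70)) + 1/(C(-3*2) - 33545) = (14623 + (350 + 70² + 75*70)) + 1/(1/(-3*2) - 33545) = (14623 + (350 + 4900 + 5250)) + 1/(1/(-6) - 33545) = (14623 + 10500) + 1/(-⅙ - 33545) = 25123 + 1/(-201271/6) = 25123 - 6/201271 = 5056531327/201271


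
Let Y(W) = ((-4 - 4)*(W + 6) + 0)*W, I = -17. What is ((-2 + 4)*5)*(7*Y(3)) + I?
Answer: -15137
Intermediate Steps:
Y(W) = W*(-48 - 8*W) (Y(W) = (-8*(6 + W) + 0)*W = ((-48 - 8*W) + 0)*W = (-48 - 8*W)*W = W*(-48 - 8*W))
((-2 + 4)*5)*(7*Y(3)) + I = ((-2 + 4)*5)*(7*(-8*3*(6 + 3))) - 17 = (2*5)*(7*(-8*3*9)) - 17 = 10*(7*(-216)) - 17 = 10*(-1512) - 17 = -15120 - 17 = -15137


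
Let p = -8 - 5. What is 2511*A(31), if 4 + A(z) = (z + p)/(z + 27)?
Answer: -268677/29 ≈ -9264.7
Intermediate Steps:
p = -13
A(z) = -4 + (-13 + z)/(27 + z) (A(z) = -4 + (z - 13)/(z + 27) = -4 + (-13 + z)/(27 + z))
2511*A(31) = 2511*((-121 - 3*31)/(27 + 31)) = 2511*((-121 - 93)/58) = 2511*((1/58)*(-214)) = 2511*(-107/29) = -268677/29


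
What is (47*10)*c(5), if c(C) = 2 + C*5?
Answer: 12690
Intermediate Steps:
c(C) = 2 + 5*C
(47*10)*c(5) = (47*10)*(2 + 5*5) = 470*(2 + 25) = 470*27 = 12690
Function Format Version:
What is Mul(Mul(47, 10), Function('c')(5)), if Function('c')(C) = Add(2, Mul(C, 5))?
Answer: 12690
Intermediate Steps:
Function('c')(C) = Add(2, Mul(5, C))
Mul(Mul(47, 10), Function('c')(5)) = Mul(Mul(47, 10), Add(2, Mul(5, 5))) = Mul(470, Add(2, 25)) = Mul(470, 27) = 12690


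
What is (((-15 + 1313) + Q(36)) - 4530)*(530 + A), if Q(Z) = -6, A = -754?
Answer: 725312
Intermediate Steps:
(((-15 + 1313) + Q(36)) - 4530)*(530 + A) = (((-15 + 1313) - 6) - 4530)*(530 - 754) = ((1298 - 6) - 4530)*(-224) = (1292 - 4530)*(-224) = -3238*(-224) = 725312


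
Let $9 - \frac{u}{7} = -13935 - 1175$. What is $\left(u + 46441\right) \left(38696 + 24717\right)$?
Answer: $9656151162$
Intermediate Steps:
$u = 105833$ ($u = 63 - 7 \left(-13935 - 1175\right) = 63 - -105770 = 63 + 105770 = 105833$)
$\left(u + 46441\right) \left(38696 + 24717\right) = \left(105833 + 46441\right) \left(38696 + 24717\right) = 152274 \cdot 63413 = 9656151162$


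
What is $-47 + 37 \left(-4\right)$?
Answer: $-195$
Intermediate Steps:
$-47 + 37 \left(-4\right) = -47 - 148 = -195$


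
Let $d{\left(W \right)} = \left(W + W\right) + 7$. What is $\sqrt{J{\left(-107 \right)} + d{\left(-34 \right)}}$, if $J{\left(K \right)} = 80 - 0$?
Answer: $\sqrt{19} \approx 4.3589$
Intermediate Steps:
$d{\left(W \right)} = 7 + 2 W$ ($d{\left(W \right)} = 2 W + 7 = 7 + 2 W$)
$J{\left(K \right)} = 80$ ($J{\left(K \right)} = 80 + 0 = 80$)
$\sqrt{J{\left(-107 \right)} + d{\left(-34 \right)}} = \sqrt{80 + \left(7 + 2 \left(-34\right)\right)} = \sqrt{80 + \left(7 - 68\right)} = \sqrt{80 - 61} = \sqrt{19}$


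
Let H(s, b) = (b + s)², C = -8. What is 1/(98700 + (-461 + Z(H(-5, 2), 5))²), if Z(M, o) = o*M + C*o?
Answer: 1/306636 ≈ 3.2612e-6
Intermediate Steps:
Z(M, o) = -8*o + M*o (Z(M, o) = o*M - 8*o = M*o - 8*o = -8*o + M*o)
1/(98700 + (-461 + Z(H(-5, 2), 5))²) = 1/(98700 + (-461 + 5*(-8 + (2 - 5)²))²) = 1/(98700 + (-461 + 5*(-8 + (-3)²))²) = 1/(98700 + (-461 + 5*(-8 + 9))²) = 1/(98700 + (-461 + 5*1)²) = 1/(98700 + (-461 + 5)²) = 1/(98700 + (-456)²) = 1/(98700 + 207936) = 1/306636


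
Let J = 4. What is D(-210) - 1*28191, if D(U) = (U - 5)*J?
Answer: -29051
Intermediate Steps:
D(U) = -20 + 4*U (D(U) = (U - 5)*4 = (-5 + U)*4 = -20 + 4*U)
D(-210) - 1*28191 = (-20 + 4*(-210)) - 1*28191 = (-20 - 840) - 28191 = -860 - 28191 = -29051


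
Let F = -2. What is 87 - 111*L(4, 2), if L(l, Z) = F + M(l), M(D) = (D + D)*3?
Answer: -2355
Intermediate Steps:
M(D) = 6*D (M(D) = (2*D)*3 = 6*D)
L(l, Z) = -2 + 6*l
87 - 111*L(4, 2) = 87 - 111*(-2 + 6*4) = 87 - 111*(-2 + 24) = 87 - 111*22 = 87 - 2442 = -2355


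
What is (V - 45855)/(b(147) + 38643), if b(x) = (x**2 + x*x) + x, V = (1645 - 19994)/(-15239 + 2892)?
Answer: -70769167/126569097 ≈ -0.55913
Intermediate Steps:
V = 18349/12347 (V = -18349/(-12347) = -18349*(-1/12347) = 18349/12347 ≈ 1.4861)
b(x) = x + 2*x**2 (b(x) = (x**2 + x**2) + x = 2*x**2 + x = x + 2*x**2)
(V - 45855)/(b(147) + 38643) = (18349/12347 - 45855)/(147*(1 + 2*147) + 38643) = -566153336/(12347*(147*(1 + 294) + 38643)) = -566153336/(12347*(147*295 + 38643)) = -566153336/(12347*(43365 + 38643)) = -566153336/12347/82008 = -566153336/12347*1/82008 = -70769167/126569097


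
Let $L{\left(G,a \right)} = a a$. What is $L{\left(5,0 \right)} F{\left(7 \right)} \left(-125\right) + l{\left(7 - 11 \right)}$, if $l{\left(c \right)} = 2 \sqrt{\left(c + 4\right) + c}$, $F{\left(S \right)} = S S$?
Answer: $4 i \approx 4.0 i$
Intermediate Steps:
$F{\left(S \right)} = S^{2}$
$L{\left(G,a \right)} = a^{2}$
$l{\left(c \right)} = 2 \sqrt{4 + 2 c}$ ($l{\left(c \right)} = 2 \sqrt{\left(4 + c\right) + c} = 2 \sqrt{4 + 2 c}$)
$L{\left(5,0 \right)} F{\left(7 \right)} \left(-125\right) + l{\left(7 - 11 \right)} = 0^{2} \cdot 7^{2} \left(-125\right) + 2 \sqrt{4 + 2 \left(7 - 11\right)} = 0 \cdot 49 \left(-125\right) + 2 \sqrt{4 + 2 \left(-4\right)} = 0 \left(-125\right) + 2 \sqrt{4 - 8} = 0 + 2 \sqrt{-4} = 0 + 2 \cdot 2 i = 0 + 4 i = 4 i$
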